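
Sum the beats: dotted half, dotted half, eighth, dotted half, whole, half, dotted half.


Working:
Beat values:
  dotted half = 3 beats
  dotted half = 3 beats
  eighth = 0.5 beats
  dotted half = 3 beats
  whole = 4 beats
  half = 2 beats
  dotted half = 3 beats
Sum = 3 + 3 + 0.5 + 3 + 4 + 2 + 3
= 18.5 beats


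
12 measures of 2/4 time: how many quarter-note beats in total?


Let's work it out.
Time signature 2/4: the bottom number 4 means the quarter note gets one count
The top number 2 means 2 quarter-note beats per measure
Total = 2 × 12 measures
= 24 quarter-note beats


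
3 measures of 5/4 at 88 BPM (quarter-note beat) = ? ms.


Let's work it out.
Quarter-note beat duration = 60000 / 88 ms
Beats per measure (5/4) = 5
One measure = 5 × 60000 / 88 = 300000 / 88 ms
3 measures = 3 × 300000 / 88 = 900000 / 88
= 10227.3 ms


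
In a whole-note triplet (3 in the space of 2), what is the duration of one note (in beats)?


Triplet: 3 notes occupy the space of 2 whole notes
Space = 2 × 4 = 8 beats
Each triplet note = 8 / 3 = 8/3 beats
= 8/3 beats


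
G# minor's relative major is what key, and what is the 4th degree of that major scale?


The relative major shares the key signature and is a minor 3rd above the minor tonic
A minor 3rd above G# is B
→ relative major of G# minor is B major
B major scale: B C# D# E F# G# A#
= B major; 4th degree = E


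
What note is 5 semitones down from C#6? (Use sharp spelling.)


Step by step:
C#6: chromatic position 1 in octave 6 → absolute = 6×12 + 1 = 73
Transpose down 5: 73 - 5 = 68
68 = 5×12 + 8 → G# in octave 5
Result = G#5


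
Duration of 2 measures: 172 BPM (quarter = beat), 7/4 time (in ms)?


Solution.
Quarter-note beat duration = 60000 / 172 ms
Beats per measure (7/4) = 7
One measure = 7 × 60000 / 172 = 420000 / 172 ms
2 measures = 2 × 420000 / 172 = 840000 / 172
= 4883.7 ms


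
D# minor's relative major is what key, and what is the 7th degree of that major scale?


Solution.
The relative major shares the key signature and is a minor 3rd above the minor tonic
A minor 3rd above D# is F#
→ relative major of D# minor is F# major
F# major scale: F# G# A# B C# D# E#
= F# major; 7th degree = E#


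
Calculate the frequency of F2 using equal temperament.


Step by step:
f = 440 × 2^(n/12) where n = semitones from A4
F2: -28 semitones from A4
f = 440 × 2^(-28/12)
f = 87.31 Hz


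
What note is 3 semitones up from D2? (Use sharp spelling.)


Step by step:
D2: chromatic position 2 in octave 2 → absolute = 2×12 + 2 = 26
Transpose up 3: 26 + 3 = 29
29 = 2×12 + 5 → F in octave 2
Result = F2


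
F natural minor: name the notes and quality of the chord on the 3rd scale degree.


Step by step:
F natural minor scale: F G Ab Bb C Db Eb
Diatonic triad on degree 3 stacks scale notes 3, 5, 7: Ab C Eb
Ab→C = 4 semitones; Ab→Eb = 7 semitones → major triad
= Ab C Eb (major)


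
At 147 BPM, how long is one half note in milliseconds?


Reasoning:
One quarter-note beat = 60000 / BPM = 60000 / 147 ms
Half note = 2 × quarter note
Duration = 2 × 60000 / 147 = 120000 / 147
= 816.3 ms


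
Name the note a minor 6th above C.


Working:
A 6th spans 6 letter names, so from C we land on A
A minor 6th = 8 semitones above C
Spell A at that pitch: Ab
= Ab


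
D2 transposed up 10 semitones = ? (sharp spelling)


Let's work it out.
D2: chromatic position 2 in octave 2 → absolute = 2×12 + 2 = 26
Transpose up 10: 26 + 10 = 36
36 = 3×12 + 0 → C in octave 3
Result = C3


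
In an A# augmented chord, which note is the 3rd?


Step by step:
Augmented triad = root + major 3rd (4 semitones) + augmented 5th (8 semitones)
A triad on A# stacks thirds, so the chord tones use letter names A-C-E
Root: A#
Major 3rd above A#: C##
Augmented 5th above A#: E##
The 3rd = C##


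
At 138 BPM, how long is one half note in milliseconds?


One quarter-note beat = 60000 / BPM = 60000 / 138 ms
Half note = 2 × quarter note
Duration = 2 × 60000 / 138 = 120000 / 138
= 869.6 ms


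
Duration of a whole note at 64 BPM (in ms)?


One quarter-note beat = 60000 / BPM = 60000 / 64 ms
Whole note = 4 × quarter note
Duration = 4 × 60000 / 64 = 240000 / 64
= 3750.0 ms


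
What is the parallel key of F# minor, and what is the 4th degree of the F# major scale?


Working:
Parallel keys share the same tonic but differ in mode
F# minor → parallel is F# major
F# major scale: F# G# A# B C# D# E#
= F# major; 4th degree = B


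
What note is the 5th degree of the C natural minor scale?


Let's work it out.
Natural minor scale pattern: W-H-W-W-H-W-W (2-1-2-2-1-2-2 semitones)
Starting from C:
  C + 2 semitones → D
  D + 1 semitone → Eb
  Eb + 2 semitones → F
  F + 2 semitones → G
  G + 1 semitone → Ab
  Ab + 2 semitones → Bb
  Bb + 2 semitones → C
Scale: C D Eb F G Ab Bb
Degree 5 = G


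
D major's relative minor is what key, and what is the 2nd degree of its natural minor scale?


Let's work it out.
The relative minor shares the major's key signature and starts on its 6th degree
6th degree = a major 6th above the tonic; a major 6th above D is B
→ relative minor of D major is B minor
B natural minor scale: B C# D E F# G A
= B minor; 2nd degree = C#


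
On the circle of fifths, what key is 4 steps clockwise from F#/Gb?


Each clockwise step on the circle of fifths moves up a perfect 5th
From F#/Gb: F#/Gb → Db → Ab → Eb → Bb
= Bb


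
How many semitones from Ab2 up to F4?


Absolute semitone position = octave×12 + chromatic position
Ab2: 2×12 + 8 = 32
F4: 4×12 + 5 = 53
Difference = 53 - 32 = 21
= 21 semitones


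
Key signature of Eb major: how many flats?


Working:
Flat major keys: C(0), F(1), Bb(2), Eb(3), Ab(4), Db(5), Gb(6), Cb(7)
Eb major has 3 flats
Order of flats: Bb Eb Ab Db Gb Cb Fb → first 3: Bb, Eb, Ab
= 3 flats


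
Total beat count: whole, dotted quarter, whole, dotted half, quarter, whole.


Step by step:
Beat values:
  whole = 4 beats
  dotted quarter = 1.5 beats
  whole = 4 beats
  dotted half = 3 beats
  quarter = 1 beat
  whole = 4 beats
Sum = 4 + 1.5 + 4 + 3 + 1 + 4
= 17.5 beats


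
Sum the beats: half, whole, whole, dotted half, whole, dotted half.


Working:
Beat values:
  half = 2 beats
  whole = 4 beats
  whole = 4 beats
  dotted half = 3 beats
  whole = 4 beats
  dotted half = 3 beats
Sum = 2 + 4 + 4 + 3 + 4 + 3
= 20 beats


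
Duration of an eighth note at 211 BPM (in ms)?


Let's work it out.
One quarter-note beat = 60000 / BPM = 60000 / 211 ms
Eighth note = 1/2 × quarter note
Duration = 1/2 × 60000 / 211 = 30000 / 211
= 142.2 ms


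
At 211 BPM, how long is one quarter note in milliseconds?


Working:
One quarter-note beat = 60000 / BPM = 60000 / 211 ms
Duration = 60000 / 211
= 284.4 ms


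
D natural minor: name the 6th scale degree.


Solution.
Natural minor scale pattern: W-H-W-W-H-W-W (2-1-2-2-1-2-2 semitones)
Starting from D:
  D + 2 semitones → E
  E + 1 semitone → F
  F + 2 semitones → G
  G + 2 semitones → A
  A + 1 semitone → Bb
  Bb + 2 semitones → C
  C + 2 semitones → D
Scale: D E F G A Bb C
Degree 6 = Bb


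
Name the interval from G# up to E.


Working:
Letter names: G → E spans 6 letter names → a 6th
Semitones: G# → E = 8 half-steps
A 6th of 8 semitones is a minor 6th
= minor 6th


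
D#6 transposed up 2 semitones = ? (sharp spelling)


Reasoning:
D#6: chromatic position 3 in octave 6 → absolute = 6×12 + 3 = 75
Transpose up 2: 75 + 2 = 77
77 = 6×12 + 5 → F in octave 6
Result = F6


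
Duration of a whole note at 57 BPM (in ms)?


Reasoning:
One quarter-note beat = 60000 / BPM = 60000 / 57 ms
Whole note = 4 × quarter note
Duration = 4 × 60000 / 57 = 240000 / 57
= 4210.5 ms


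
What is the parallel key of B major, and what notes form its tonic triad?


Parallel keys share the same tonic but differ in mode
B major → parallel is B minor
Tonic triad of B minor = B D F#
= B minor; triad = B D F#


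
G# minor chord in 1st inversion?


Root position: G# B D#
1st inversion: move root up an octave
Bass note: B
Notes (bottom to top) = B D# G#


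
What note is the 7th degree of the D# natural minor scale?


Step by step:
Natural minor scale pattern: W-H-W-W-H-W-W (2-1-2-2-1-2-2 semitones)
Starting from D#:
  D# + 2 semitones → E#
  E# + 1 semitone → F#
  F# + 2 semitones → G#
  G# + 2 semitones → A#
  A# + 1 semitone → B
  B + 2 semitones → C#
  C# + 2 semitones → D#
Scale: D# E# F# G# A# B C#
Degree 7 = C#


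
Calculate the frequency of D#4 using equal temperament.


Solution.
f = 440 × 2^(n/12) where n = semitones from A4
D#4: -6 semitones from A4
f = 440 × 2^(-6/12)
f = 311.13 Hz


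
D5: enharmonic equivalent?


Enharmonic notes sound the same pitch but are spelled with different letter names
D and Ebb name the same pitch class
= Ebb5


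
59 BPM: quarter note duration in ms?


One quarter-note beat = 60000 / BPM = 60000 / 59 ms
Duration = 60000 / 59
= 1016.9 ms


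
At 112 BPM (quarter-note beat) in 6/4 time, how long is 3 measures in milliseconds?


Reasoning:
Quarter-note beat duration = 60000 / 112 ms
Beats per measure (6/4) = 6
One measure = 6 × 60000 / 112 = 360000 / 112 ms
3 measures = 3 × 360000 / 112 = 1080000 / 112
= 9642.9 ms


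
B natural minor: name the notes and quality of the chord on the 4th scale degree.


Step by step:
B natural minor scale: B C# D E F# G A
Diatonic triad on degree 4 stacks scale notes 4, 6, 1: E G B
E→G = 3 semitones; E→B = 7 semitones → minor triad
= E G B (minor)


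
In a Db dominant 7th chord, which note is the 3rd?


Step by step:
Dominant 7th chord = root + major 3rd + perfect 5th + minor 7th
Seventh chords stack in thirds, so the letter names are D-F-A-C
Root: Db
Major 3rd above Db: F
Perfect 5th above Db: Ab
Minor 7th above Db: Cb
The 3rd = F


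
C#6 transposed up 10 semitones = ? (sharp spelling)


C#6: chromatic position 1 in octave 6 → absolute = 6×12 + 1 = 73
Transpose up 10: 73 + 10 = 83
83 = 6×12 + 11 → B in octave 6
Result = B6


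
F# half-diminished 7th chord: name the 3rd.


Step by step:
Half-diminished 7th chord = root + minor 3rd + diminished 5th + minor 7th
Seventh chords stack in thirds, so the letter names are F-A-C-E
Root: F#
Minor 3rd above F#: A
Diminished 5th above F#: C
Minor 7th above F#: E
The 3rd = A


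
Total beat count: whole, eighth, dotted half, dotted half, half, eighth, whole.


Working:
Beat values:
  whole = 4 beats
  eighth = 0.5 beats
  dotted half = 3 beats
  dotted half = 3 beats
  half = 2 beats
  eighth = 0.5 beats
  whole = 4 beats
Sum = 4 + 0.5 + 3 + 3 + 2 + 0.5 + 4
= 17 beats


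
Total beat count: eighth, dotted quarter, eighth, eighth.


Working:
Beat values:
  eighth = 0.5 beats
  dotted quarter = 1.5 beats
  eighth = 0.5 beats
  eighth = 0.5 beats
Sum = 0.5 + 1.5 + 0.5 + 0.5
= 3 beats


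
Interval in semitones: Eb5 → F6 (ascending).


Reasoning:
Absolute semitone position = octave×12 + chromatic position
Eb5: 5×12 + 3 = 63
F6: 6×12 + 5 = 77
Difference = 77 - 63 = 14
= 14 semitones


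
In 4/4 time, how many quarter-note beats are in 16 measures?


Let's work it out.
Time signature 4/4: the bottom number 4 means the quarter note gets one count
The top number 4 means 4 quarter-note beats per measure
Total = 4 × 16 measures
= 64 quarter-note beats


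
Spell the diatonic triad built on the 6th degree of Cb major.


Cb major scale: Cb Db Eb Fb Gb Ab Bb
Diatonic triad on degree 6 stacks scale notes 6, 1, 3: Ab Cb Eb
Ab→Cb = 3 semitones; Ab→Eb = 7 semitones → minor triad
= Ab Cb Eb (minor)


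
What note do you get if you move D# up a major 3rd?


Solution.
major 3rd: 3 letter names, 4 semitones
Letter: D + 2 → F
Pitch: D# + 4 semitones, spelled as an F → F##
= F##


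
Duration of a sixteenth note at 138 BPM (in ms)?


Reasoning:
One quarter-note beat = 60000 / BPM = 60000 / 138 ms
Sixteenth note = 1/4 × quarter note
Duration = 1/4 × 60000 / 138 = 15000 / 138
= 108.7 ms


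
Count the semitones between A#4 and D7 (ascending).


Reasoning:
Absolute semitone position = octave×12 + chromatic position
A#4: 4×12 + 10 = 58
D7: 7×12 + 2 = 86
Difference = 86 - 58 = 28
= 28 semitones


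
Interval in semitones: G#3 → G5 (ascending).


Let's work it out.
Absolute semitone position = octave×12 + chromatic position
G#3: 3×12 + 8 = 44
G5: 5×12 + 7 = 67
Difference = 67 - 44 = 23
= 23 semitones


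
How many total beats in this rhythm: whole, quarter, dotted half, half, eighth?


Reasoning:
Beat values:
  whole = 4 beats
  quarter = 1 beat
  dotted half = 3 beats
  half = 2 beats
  eighth = 0.5 beats
Sum = 4 + 1 + 3 + 2 + 0.5
= 10.5 beats


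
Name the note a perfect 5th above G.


Solution.
A 5th spans 5 letter names, so from G we land on D
A perfect 5th = 7 semitones above G
Spell D at that pitch: D
= D


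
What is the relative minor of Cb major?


Solution.
The relative minor shares the major's key signature and starts on its 6th degree
6th degree = a major 6th above the tonic; a major 6th above Cb is Ab
→ relative minor of Cb major is Ab minor
= Ab minor


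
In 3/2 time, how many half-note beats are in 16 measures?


Reasoning:
Time signature 3/2: the bottom number 2 means the half note gets one count
The top number 3 means 3 half-note beats per measure
Total = 3 × 16 measures
= 48 half-note beats


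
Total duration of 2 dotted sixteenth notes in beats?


Base sixteenth note = 1/4 beats
Dot 1 adds half the previous value: +1/8
One dotted sixteenth = 1/4 + 1/8 = 3/8
2 of them = 2 × 3/8 = 3/4
= 3/4 beats


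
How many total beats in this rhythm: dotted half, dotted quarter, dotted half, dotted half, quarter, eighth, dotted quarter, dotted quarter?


Step by step:
Beat values:
  dotted half = 3 beats
  dotted quarter = 1.5 beats
  dotted half = 3 beats
  dotted half = 3 beats
  quarter = 1 beat
  eighth = 0.5 beats
  dotted quarter = 1.5 beats
  dotted quarter = 1.5 beats
Sum = 3 + 1.5 + 3 + 3 + 1 + 0.5 + 1.5 + 1.5
= 15 beats


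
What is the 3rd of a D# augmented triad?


Reasoning:
Augmented triad = root + major 3rd (4 semitones) + augmented 5th (8 semitones)
A triad on D# stacks thirds, so the chord tones use letter names D-F-A
Root: D#
Major 3rd above D#: F##
Augmented 5th above D#: A##
The 3rd = F##


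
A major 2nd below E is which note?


Working:
A 2nd spans 2 letter names, so from E we land on D
A major 2nd = 2 semitones below E
Spell D at that pitch: D
= D


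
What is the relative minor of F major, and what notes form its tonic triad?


Step by step:
The relative minor shares the major's key signature and starts on its 6th degree
6th degree = a major 6th above the tonic; a major 6th above F is D
→ relative minor of F major is D minor
Tonic triad of D minor = root + minor 3rd + perfect 5th = D F A
= D minor; triad = D F A


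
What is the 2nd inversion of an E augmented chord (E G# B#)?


Solution.
Root position: E G# B#
2nd inversion: move root and 3rd up an octave
Bass note: B#
Notes (bottom to top) = B# E G#


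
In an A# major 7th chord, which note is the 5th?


Reasoning:
Major 7th chord = root + major 3rd + perfect 5th + major 7th
Seventh chords stack in thirds, so the letter names are A-C-E-G
Root: A#
Major 3rd above A#: C##
Perfect 5th above A#: E#
Major 7th above A#: G##
The 5th = E#


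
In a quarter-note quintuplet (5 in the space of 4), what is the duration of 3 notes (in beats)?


Quintuplet: 5 notes occupy the space of 4 quarter notes
Space = 4 × 1 = 4 beats
Each quintuplet note = 4 / 5 = 4/5 beats
3 notes = 3 × 4/5 = 12/5
= 12/5 beats


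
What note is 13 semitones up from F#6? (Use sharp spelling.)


Working:
F#6: chromatic position 6 in octave 6 → absolute = 6×12 + 6 = 78
Transpose up 13: 78 + 13 = 91
91 = 7×12 + 7 → G in octave 7
Result = G7


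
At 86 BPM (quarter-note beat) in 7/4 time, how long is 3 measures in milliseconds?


Reasoning:
Quarter-note beat duration = 60000 / 86 ms
Beats per measure (7/4) = 7
One measure = 7 × 60000 / 86 = 420000 / 86 ms
3 measures = 3 × 420000 / 86 = 1260000 / 86
= 14651.2 ms


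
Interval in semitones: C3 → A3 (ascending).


Solution.
Absolute semitone position = octave×12 + chromatic position
C3: 3×12 + 0 = 36
A3: 3×12 + 9 = 45
Difference = 45 - 36 = 9
= 9 semitones


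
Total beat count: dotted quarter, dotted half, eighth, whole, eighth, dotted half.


Let's work it out.
Beat values:
  dotted quarter = 1.5 beats
  dotted half = 3 beats
  eighth = 0.5 beats
  whole = 4 beats
  eighth = 0.5 beats
  dotted half = 3 beats
Sum = 1.5 + 3 + 0.5 + 4 + 0.5 + 3
= 12.5 beats


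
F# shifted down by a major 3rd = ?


Working:
major 3rd: 3 letter names, 4 semitones
Letter: F - 2 → D
Pitch: F# - 4 semitones, spelled as a D → D
= D


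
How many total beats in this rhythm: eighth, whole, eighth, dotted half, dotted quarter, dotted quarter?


Beat values:
  eighth = 0.5 beats
  whole = 4 beats
  eighth = 0.5 beats
  dotted half = 3 beats
  dotted quarter = 1.5 beats
  dotted quarter = 1.5 beats
Sum = 0.5 + 4 + 0.5 + 3 + 1.5 + 1.5
= 11 beats


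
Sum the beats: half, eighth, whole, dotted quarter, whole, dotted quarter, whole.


Beat values:
  half = 2 beats
  eighth = 0.5 beats
  whole = 4 beats
  dotted quarter = 1.5 beats
  whole = 4 beats
  dotted quarter = 1.5 beats
  whole = 4 beats
Sum = 2 + 0.5 + 4 + 1.5 + 4 + 1.5 + 4
= 17.5 beats


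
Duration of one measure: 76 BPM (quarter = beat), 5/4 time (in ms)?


Reasoning:
Quarter-note beat duration = 60000 / 76 ms
Beats per measure (5/4) = 5
One measure = 5 × 60000 / 76 = 300000 / 76 ms
= 3947.4 ms


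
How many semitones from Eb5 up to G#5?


Reasoning:
Absolute semitone position = octave×12 + chromatic position
Eb5: 5×12 + 3 = 63
G#5: 5×12 + 8 = 68
Difference = 68 - 63 = 5
= 5 semitones


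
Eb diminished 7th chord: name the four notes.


Solution.
Diminished 7th chord = root + minor 3rd + diminished 5th + diminished 7th
Seventh chords stack in thirds, so the letter names are E-G-B-D
Root: Eb
Minor 3rd above Eb: Gb
Diminished 5th above Eb: Bbb
Diminished 7th above Eb: Dbb
Chord = Eb Gb Bbb Dbb


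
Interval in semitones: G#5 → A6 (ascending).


Step by step:
Absolute semitone position = octave×12 + chromatic position
G#5: 5×12 + 8 = 68
A6: 6×12 + 9 = 81
Difference = 81 - 68 = 13
= 13 semitones


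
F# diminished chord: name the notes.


Step by step:
Diminished triad = root + minor 3rd (3 semitones) + diminished 5th (6 semitones)
A triad on F# stacks thirds, so the chord tones use letter names F-A-C
Root: F#
Minor 3rd above F#: A
Diminished 5th above F#: C
Chord = F# A C


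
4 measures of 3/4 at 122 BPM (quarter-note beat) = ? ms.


Let's work it out.
Quarter-note beat duration = 60000 / 122 ms
Beats per measure (3/4) = 3
One measure = 3 × 60000 / 122 = 180000 / 122 ms
4 measures = 4 × 180000 / 122 = 720000 / 122
= 5901.6 ms


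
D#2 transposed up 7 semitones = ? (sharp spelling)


Step by step:
D#2: chromatic position 3 in octave 2 → absolute = 2×12 + 3 = 27
Transpose up 7: 27 + 7 = 34
34 = 2×12 + 10 → A# in octave 2
Result = A#2


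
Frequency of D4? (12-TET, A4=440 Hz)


Working:
f = 440 × 2^(n/12) where n = semitones from A4
D4: -7 semitones from A4
f = 440 × 2^(-7/12)
f = 293.66 Hz


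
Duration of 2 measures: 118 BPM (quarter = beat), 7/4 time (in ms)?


Working:
Quarter-note beat duration = 60000 / 118 ms
Beats per measure (7/4) = 7
One measure = 7 × 60000 / 118 = 420000 / 118 ms
2 measures = 2 × 420000 / 118 = 840000 / 118
= 7118.6 ms


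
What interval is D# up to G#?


Letter names: D → G spans 4 letter names → a 4th
Semitones: D# → G# = 5 half-steps
A 4th of 5 semitones is a perfect 4th
= perfect 4th


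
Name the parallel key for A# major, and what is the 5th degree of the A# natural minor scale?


Let's work it out.
Parallel keys share the same tonic but differ in mode
A# major → parallel is A# minor
A# natural minor scale: A# B# C# D# E# F# G#
= A# minor; 5th degree = E#


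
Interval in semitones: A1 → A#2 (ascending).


Reasoning:
Absolute semitone position = octave×12 + chromatic position
A1: 1×12 + 9 = 21
A#2: 2×12 + 10 = 34
Difference = 34 - 21 = 13
= 13 semitones


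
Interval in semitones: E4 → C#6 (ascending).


Absolute semitone position = octave×12 + chromatic position
E4: 4×12 + 4 = 52
C#6: 6×12 + 1 = 73
Difference = 73 - 52 = 21
= 21 semitones


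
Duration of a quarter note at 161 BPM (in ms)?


Step by step:
One quarter-note beat = 60000 / BPM = 60000 / 161 ms
Duration = 60000 / 161
= 372.7 ms


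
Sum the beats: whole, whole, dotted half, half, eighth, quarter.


Let's work it out.
Beat values:
  whole = 4 beats
  whole = 4 beats
  dotted half = 3 beats
  half = 2 beats
  eighth = 0.5 beats
  quarter = 1 beat
Sum = 4 + 4 + 3 + 2 + 0.5 + 1
= 14.5 beats


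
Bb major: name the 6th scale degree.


Step by step:
Major scale pattern: W-W-H-W-W-W-H (2-2-1-2-2-2-1 semitones)
Starting from Bb:
  Bb + 2 semitones → C
  C + 2 semitones → D
  D + 1 semitone → Eb
  Eb + 2 semitones → F
  F + 2 semitones → G
  G + 2 semitones → A
  A + 1 semitone → Bb
Scale: Bb C D Eb F G A
Degree 6 = G


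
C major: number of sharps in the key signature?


Solution.
Sharp major keys follow the circle of fifths: C(0), G(1), D(2), A(3), E(4), B(5), F#(6), C#(7)
C major has 0 sharps
= 0 sharps


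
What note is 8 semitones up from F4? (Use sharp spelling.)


F4: chromatic position 5 in octave 4 → absolute = 4×12 + 5 = 53
Transpose up 8: 53 + 8 = 61
61 = 5×12 + 1 → C# in octave 5
Result = C#5


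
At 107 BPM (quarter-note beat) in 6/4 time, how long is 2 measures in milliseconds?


Reasoning:
Quarter-note beat duration = 60000 / 107 ms
Beats per measure (6/4) = 6
One measure = 6 × 60000 / 107 = 360000 / 107 ms
2 measures = 2 × 360000 / 107 = 720000 / 107
= 6729.0 ms


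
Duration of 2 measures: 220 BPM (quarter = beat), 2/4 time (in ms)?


Quarter-note beat duration = 60000 / 220 ms
Beats per measure (2/4) = 2
One measure = 2 × 60000 / 220 = 120000 / 220 ms
2 measures = 2 × 120000 / 220 = 240000 / 220
= 1090.9 ms


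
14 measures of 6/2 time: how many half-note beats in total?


Step by step:
Time signature 6/2: the bottom number 2 means the half note gets one count
The top number 6 means 6 half-note beats per measure
Total = 6 × 14 measures
= 84 half-note beats


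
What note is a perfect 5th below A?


Reasoning:
A 5th spans 5 letter names, so from A we land on D
A perfect 5th = 7 semitones below A
Spell D at that pitch: D
= D


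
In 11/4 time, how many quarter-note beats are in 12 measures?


Step by step:
Time signature 11/4: the bottom number 4 means the quarter note gets one count
The top number 11 means 11 quarter-note beats per measure
Total = 11 × 12 measures
= 132 quarter-note beats


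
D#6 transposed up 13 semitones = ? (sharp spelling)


Step by step:
D#6: chromatic position 3 in octave 6 → absolute = 6×12 + 3 = 75
Transpose up 13: 75 + 13 = 88
88 = 7×12 + 4 → E in octave 7
Result = E7


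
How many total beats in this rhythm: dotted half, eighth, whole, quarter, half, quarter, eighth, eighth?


Solution.
Beat values:
  dotted half = 3 beats
  eighth = 0.5 beats
  whole = 4 beats
  quarter = 1 beat
  half = 2 beats
  quarter = 1 beat
  eighth = 0.5 beats
  eighth = 0.5 beats
Sum = 3 + 0.5 + 4 + 1 + 2 + 1 + 0.5 + 0.5
= 12.5 beats


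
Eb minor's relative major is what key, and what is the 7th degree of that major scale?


Solution.
The relative major shares the key signature and is a minor 3rd above the minor tonic
A minor 3rd above Eb is Gb
→ relative major of Eb minor is Gb major
Gb major scale: Gb Ab Bb Cb Db Eb F
= Gb major; 7th degree = F


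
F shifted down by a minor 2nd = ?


Working:
minor 2nd: 2 letter names, 1 semitones
Letter: F - 1 → E
Pitch: F - 1 semitones, spelled as an E → E
= E


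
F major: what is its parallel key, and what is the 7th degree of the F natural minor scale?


Parallel keys share the same tonic but differ in mode
F major → parallel is F minor
F natural minor scale: F G Ab Bb C Db Eb
= F minor; 7th degree = Eb


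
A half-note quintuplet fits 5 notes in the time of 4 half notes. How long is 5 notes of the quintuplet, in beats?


Step by step:
Quintuplet: 5 notes occupy the space of 4 half notes
Space = 4 × 2 = 8 beats
Each quintuplet note = 8 / 5 = 8/5 beats
5 notes = 5 × 8/5 = 8
= 8 beats


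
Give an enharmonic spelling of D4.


Solution.
Enharmonic notes sound the same pitch but are spelled with different letter names
D and Ebb name the same pitch class
= Ebb4


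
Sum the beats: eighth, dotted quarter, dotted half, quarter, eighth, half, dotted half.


Beat values:
  eighth = 0.5 beats
  dotted quarter = 1.5 beats
  dotted half = 3 beats
  quarter = 1 beat
  eighth = 0.5 beats
  half = 2 beats
  dotted half = 3 beats
Sum = 0.5 + 1.5 + 3 + 1 + 0.5 + 2 + 3
= 11.5 beats


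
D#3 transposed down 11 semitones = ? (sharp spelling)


D#3: chromatic position 3 in octave 3 → absolute = 3×12 + 3 = 39
Transpose down 11: 39 - 11 = 28
28 = 2×12 + 4 → E in octave 2
Result = E2


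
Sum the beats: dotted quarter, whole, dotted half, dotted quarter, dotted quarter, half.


Reasoning:
Beat values:
  dotted quarter = 1.5 beats
  whole = 4 beats
  dotted half = 3 beats
  dotted quarter = 1.5 beats
  dotted quarter = 1.5 beats
  half = 2 beats
Sum = 1.5 + 4 + 3 + 1.5 + 1.5 + 2
= 13.5 beats


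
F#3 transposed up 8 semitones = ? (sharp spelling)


Working:
F#3: chromatic position 6 in octave 3 → absolute = 3×12 + 6 = 42
Transpose up 8: 42 + 8 = 50
50 = 4×12 + 2 → D in octave 4
Result = D4


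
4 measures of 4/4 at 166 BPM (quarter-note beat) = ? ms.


Quarter-note beat duration = 60000 / 166 ms
Beats per measure (4/4) = 4
One measure = 4 × 60000 / 166 = 240000 / 166 ms
4 measures = 4 × 240000 / 166 = 960000 / 166
= 5783.1 ms


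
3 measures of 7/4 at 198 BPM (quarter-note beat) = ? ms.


Reasoning:
Quarter-note beat duration = 60000 / 198 ms
Beats per measure (7/4) = 7
One measure = 7 × 60000 / 198 = 420000 / 198 ms
3 measures = 3 × 420000 / 198 = 1260000 / 198
= 6363.6 ms


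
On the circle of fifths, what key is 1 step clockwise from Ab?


Each clockwise step on the circle of fifths moves up a perfect 5th
From Ab: Ab → Eb
= Eb


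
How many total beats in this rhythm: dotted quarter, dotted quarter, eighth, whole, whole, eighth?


Working:
Beat values:
  dotted quarter = 1.5 beats
  dotted quarter = 1.5 beats
  eighth = 0.5 beats
  whole = 4 beats
  whole = 4 beats
  eighth = 0.5 beats
Sum = 1.5 + 1.5 + 0.5 + 4 + 4 + 0.5
= 12 beats


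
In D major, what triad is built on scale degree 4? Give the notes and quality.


Step by step:
D major scale: D E F# G A B C#
Diatonic triad on degree 4 stacks scale notes 4, 6, 1: G B D
G→B = 4 semitones; G→D = 7 semitones → major triad
= G B D (major)


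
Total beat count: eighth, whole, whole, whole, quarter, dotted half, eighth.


Reasoning:
Beat values:
  eighth = 0.5 beats
  whole = 4 beats
  whole = 4 beats
  whole = 4 beats
  quarter = 1 beat
  dotted half = 3 beats
  eighth = 0.5 beats
Sum = 0.5 + 4 + 4 + 4 + 1 + 3 + 0.5
= 17 beats


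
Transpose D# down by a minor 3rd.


Reasoning:
minor 3rd: 3 letter names, 3 semitones
Letter: D - 2 → B
Pitch: D# - 3 semitones, spelled as a B → B#
= B#


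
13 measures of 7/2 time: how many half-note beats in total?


Time signature 7/2: the bottom number 2 means the half note gets one count
The top number 7 means 7 half-note beats per measure
Total = 7 × 13 measures
= 91 half-note beats


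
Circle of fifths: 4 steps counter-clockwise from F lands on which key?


Each counter-clockwise step moves down a perfect 5th (= up a perfect 4th)
From F: F → Bb → Eb → Ab → Db
= Db


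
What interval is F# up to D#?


Solution.
Letter names: F → D spans 6 letter names → a 6th
Semitones: F# → D# = 9 half-steps
A 6th of 9 semitones is a major 6th
= major 6th


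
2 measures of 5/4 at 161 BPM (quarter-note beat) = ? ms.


Reasoning:
Quarter-note beat duration = 60000 / 161 ms
Beats per measure (5/4) = 5
One measure = 5 × 60000 / 161 = 300000 / 161 ms
2 measures = 2 × 300000 / 161 = 600000 / 161
= 3726.7 ms


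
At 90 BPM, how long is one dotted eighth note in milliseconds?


Reasoning:
One quarter-note beat = 60000 / BPM = 60000 / 90 ms
Dotted eighth note = 3/4 × quarter note
Duration = 3/4 × 60000 / 90 = 45000 / 90
= 500.0 ms


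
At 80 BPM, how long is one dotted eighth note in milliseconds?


Reasoning:
One quarter-note beat = 60000 / BPM = 60000 / 80 ms
Dotted eighth note = 3/4 × quarter note
Duration = 3/4 × 60000 / 80 = 45000 / 80
= 562.5 ms


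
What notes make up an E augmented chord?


Augmented triad = root + major 3rd (4 semitones) + augmented 5th (8 semitones)
A triad on E stacks thirds, so the chord tones use letter names E-G-B
Root: E
Major 3rd above E: G#
Augmented 5th above E: B#
Chord = E G# B#


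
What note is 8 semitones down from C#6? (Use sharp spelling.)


Reasoning:
C#6: chromatic position 1 in octave 6 → absolute = 6×12 + 1 = 73
Transpose down 8: 73 - 8 = 65
65 = 5×12 + 5 → F in octave 5
Result = F5


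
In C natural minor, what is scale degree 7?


Natural minor scale pattern: W-H-W-W-H-W-W (2-1-2-2-1-2-2 semitones)
Starting from C:
  C + 2 semitones → D
  D + 1 semitone → Eb
  Eb + 2 semitones → F
  F + 2 semitones → G
  G + 1 semitone → Ab
  Ab + 2 semitones → Bb
  Bb + 2 semitones → C
Scale: C D Eb F G Ab Bb
Degree 7 = Bb


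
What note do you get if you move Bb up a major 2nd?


Solution.
major 2nd: 2 letter names, 2 semitones
Letter: B + 1 → C
Pitch: Bb + 2 semitones, spelled as a C → C
= C


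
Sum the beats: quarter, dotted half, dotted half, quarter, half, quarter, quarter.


Solution.
Beat values:
  quarter = 1 beat
  dotted half = 3 beats
  dotted half = 3 beats
  quarter = 1 beat
  half = 2 beats
  quarter = 1 beat
  quarter = 1 beat
Sum = 1 + 3 + 3 + 1 + 2 + 1 + 1
= 12 beats


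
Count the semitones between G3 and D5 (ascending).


Absolute semitone position = octave×12 + chromatic position
G3: 3×12 + 7 = 43
D5: 5×12 + 2 = 62
Difference = 62 - 43 = 19
= 19 semitones


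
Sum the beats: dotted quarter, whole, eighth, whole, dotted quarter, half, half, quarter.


Beat values:
  dotted quarter = 1.5 beats
  whole = 4 beats
  eighth = 0.5 beats
  whole = 4 beats
  dotted quarter = 1.5 beats
  half = 2 beats
  half = 2 beats
  quarter = 1 beat
Sum = 1.5 + 4 + 0.5 + 4 + 1.5 + 2 + 2 + 1
= 16.5 beats


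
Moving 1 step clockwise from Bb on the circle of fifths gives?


Solution.
Each clockwise step on the circle of fifths moves up a perfect 5th
From Bb: Bb → F
= F


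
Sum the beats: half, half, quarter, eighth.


Solution.
Beat values:
  half = 2 beats
  half = 2 beats
  quarter = 1 beat
  eighth = 0.5 beats
Sum = 2 + 2 + 1 + 0.5
= 5.5 beats


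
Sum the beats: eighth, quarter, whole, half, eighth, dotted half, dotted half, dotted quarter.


Beat values:
  eighth = 0.5 beats
  quarter = 1 beat
  whole = 4 beats
  half = 2 beats
  eighth = 0.5 beats
  dotted half = 3 beats
  dotted half = 3 beats
  dotted quarter = 1.5 beats
Sum = 0.5 + 1 + 4 + 2 + 0.5 + 3 + 3 + 1.5
= 15.5 beats


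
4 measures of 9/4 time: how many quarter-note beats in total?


Solution.
Time signature 9/4: the bottom number 4 means the quarter note gets one count
The top number 9 means 9 quarter-note beats per measure
Total = 9 × 4 measures
= 36 quarter-note beats


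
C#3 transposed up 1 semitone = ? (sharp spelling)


C#3: chromatic position 1 in octave 3 → absolute = 3×12 + 1 = 37
Transpose up 1: 37 + 1 = 38
38 = 3×12 + 2 → D in octave 3
Result = D3


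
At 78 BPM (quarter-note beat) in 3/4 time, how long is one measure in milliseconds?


Quarter-note beat duration = 60000 / 78 ms
Beats per measure (3/4) = 3
One measure = 3 × 60000 / 78 = 180000 / 78 ms
= 2307.7 ms


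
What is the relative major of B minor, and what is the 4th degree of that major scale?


Let's work it out.
The relative major shares the key signature and is a minor 3rd above the minor tonic
A minor 3rd above B is D
→ relative major of B minor is D major
D major scale: D E F# G A B C#
= D major; 4th degree = G


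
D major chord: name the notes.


Step by step:
Major triad = root + major 3rd (4 semitones) + perfect 5th (7 semitones)
A triad on D stacks thirds, so the chord tones use letter names D-F-A
Root: D
Major 3rd above D: F#
Perfect 5th above D: A
Chord = D F# A


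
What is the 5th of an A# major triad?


Major triad = root + major 3rd (4 semitones) + perfect 5th (7 semitones)
A triad on A# stacks thirds, so the chord tones use letter names A-C-E
Root: A#
Major 3rd above A#: C##
Perfect 5th above A#: E#
The 5th = E#


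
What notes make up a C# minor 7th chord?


Minor 7th chord = root + minor 3rd + perfect 5th + minor 7th
Seventh chords stack in thirds, so the letter names are C-E-G-B
Root: C#
Minor 3rd above C#: E
Perfect 5th above C#: G#
Minor 7th above C#: B
Chord = C# E G# B


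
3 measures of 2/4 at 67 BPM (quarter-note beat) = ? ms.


Step by step:
Quarter-note beat duration = 60000 / 67 ms
Beats per measure (2/4) = 2
One measure = 2 × 60000 / 67 = 120000 / 67 ms
3 measures = 3 × 120000 / 67 = 360000 / 67
= 5373.1 ms


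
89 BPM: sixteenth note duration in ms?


Reasoning:
One quarter-note beat = 60000 / BPM = 60000 / 89 ms
Sixteenth note = 1/4 × quarter note
Duration = 1/4 × 60000 / 89 = 15000 / 89
= 168.5 ms


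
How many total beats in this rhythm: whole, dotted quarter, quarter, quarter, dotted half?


Reasoning:
Beat values:
  whole = 4 beats
  dotted quarter = 1.5 beats
  quarter = 1 beat
  quarter = 1 beat
  dotted half = 3 beats
Sum = 4 + 1.5 + 1 + 1 + 3
= 10.5 beats


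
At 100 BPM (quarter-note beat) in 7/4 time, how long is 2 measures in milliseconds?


Quarter-note beat duration = 60000 / 100 ms
Beats per measure (7/4) = 7
One measure = 7 × 60000 / 100 = 420000 / 100 ms
2 measures = 2 × 420000 / 100 = 840000 / 100
= 8400.0 ms


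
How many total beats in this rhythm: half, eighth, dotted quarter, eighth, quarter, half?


Beat values:
  half = 2 beats
  eighth = 0.5 beats
  dotted quarter = 1.5 beats
  eighth = 0.5 beats
  quarter = 1 beat
  half = 2 beats
Sum = 2 + 0.5 + 1.5 + 0.5 + 1 + 2
= 7.5 beats


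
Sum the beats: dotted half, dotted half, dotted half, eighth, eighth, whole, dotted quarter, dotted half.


Beat values:
  dotted half = 3 beats
  dotted half = 3 beats
  dotted half = 3 beats
  eighth = 0.5 beats
  eighth = 0.5 beats
  whole = 4 beats
  dotted quarter = 1.5 beats
  dotted half = 3 beats
Sum = 3 + 3 + 3 + 0.5 + 0.5 + 4 + 1.5 + 3
= 18.5 beats


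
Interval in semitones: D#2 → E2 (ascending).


Solution.
Absolute semitone position = octave×12 + chromatic position
D#2: 2×12 + 3 = 27
E2: 2×12 + 4 = 28
Difference = 28 - 27 = 1
= 1 semitone


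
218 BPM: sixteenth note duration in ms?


Step by step:
One quarter-note beat = 60000 / BPM = 60000 / 218 ms
Sixteenth note = 1/4 × quarter note
Duration = 1/4 × 60000 / 218 = 15000 / 218
= 68.8 ms


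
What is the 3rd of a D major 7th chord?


Major 7th chord = root + major 3rd + perfect 5th + major 7th
Seventh chords stack in thirds, so the letter names are D-F-A-C
Root: D
Major 3rd above D: F#
Perfect 5th above D: A
Major 7th above D: C#
The 3rd = F#


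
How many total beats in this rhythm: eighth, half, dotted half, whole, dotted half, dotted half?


Step by step:
Beat values:
  eighth = 0.5 beats
  half = 2 beats
  dotted half = 3 beats
  whole = 4 beats
  dotted half = 3 beats
  dotted half = 3 beats
Sum = 0.5 + 2 + 3 + 4 + 3 + 3
= 15.5 beats


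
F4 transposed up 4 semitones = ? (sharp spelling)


F4: chromatic position 5 in octave 4 → absolute = 4×12 + 5 = 53
Transpose up 4: 53 + 4 = 57
57 = 4×12 + 9 → A in octave 4
Result = A4


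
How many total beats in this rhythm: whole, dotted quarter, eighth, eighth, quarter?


Reasoning:
Beat values:
  whole = 4 beats
  dotted quarter = 1.5 beats
  eighth = 0.5 beats
  eighth = 0.5 beats
  quarter = 1 beat
Sum = 4 + 1.5 + 0.5 + 0.5 + 1
= 7.5 beats


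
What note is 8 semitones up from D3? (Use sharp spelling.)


Working:
D3: chromatic position 2 in octave 3 → absolute = 3×12 + 2 = 38
Transpose up 8: 38 + 8 = 46
46 = 3×12 + 10 → A# in octave 3
Result = A#3


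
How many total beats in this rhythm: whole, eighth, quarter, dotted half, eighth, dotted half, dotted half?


Working:
Beat values:
  whole = 4 beats
  eighth = 0.5 beats
  quarter = 1 beat
  dotted half = 3 beats
  eighth = 0.5 beats
  dotted half = 3 beats
  dotted half = 3 beats
Sum = 4 + 0.5 + 1 + 3 + 0.5 + 3 + 3
= 15 beats


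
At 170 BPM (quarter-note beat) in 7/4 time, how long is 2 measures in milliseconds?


Reasoning:
Quarter-note beat duration = 60000 / 170 ms
Beats per measure (7/4) = 7
One measure = 7 × 60000 / 170 = 420000 / 170 ms
2 measures = 2 × 420000 / 170 = 840000 / 170
= 4941.2 ms


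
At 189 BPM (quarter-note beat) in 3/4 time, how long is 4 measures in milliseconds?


Let's work it out.
Quarter-note beat duration = 60000 / 189 ms
Beats per measure (3/4) = 3
One measure = 3 × 60000 / 189 = 180000 / 189 ms
4 measures = 4 × 180000 / 189 = 720000 / 189
= 3809.5 ms


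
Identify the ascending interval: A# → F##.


Let's work it out.
Letter names: A → F spans 6 letter names → a 6th
Semitones: A# → F## = 9 half-steps
A 6th of 9 semitones is a major 6th
= major 6th


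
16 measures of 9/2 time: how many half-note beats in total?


Time signature 9/2: the bottom number 2 means the half note gets one count
The top number 9 means 9 half-note beats per measure
Total = 9 × 16 measures
= 144 half-note beats


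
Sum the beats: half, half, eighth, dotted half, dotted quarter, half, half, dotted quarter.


Beat values:
  half = 2 beats
  half = 2 beats
  eighth = 0.5 beats
  dotted half = 3 beats
  dotted quarter = 1.5 beats
  half = 2 beats
  half = 2 beats
  dotted quarter = 1.5 beats
Sum = 2 + 2 + 0.5 + 3 + 1.5 + 2 + 2 + 1.5
= 14.5 beats


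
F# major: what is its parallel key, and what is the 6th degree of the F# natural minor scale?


Solution.
Parallel keys share the same tonic but differ in mode
F# major → parallel is F# minor
F# natural minor scale: F# G# A B C# D E
= F# minor; 6th degree = D


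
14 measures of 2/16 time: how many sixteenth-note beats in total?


Step by step:
Time signature 2/16: the bottom number 16 means the sixteenth note gets one count
The top number 2 means 2 sixteenth-note beats per measure
Total = 2 × 14 measures
= 28 sixteenth-note beats


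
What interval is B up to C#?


Step by step:
Letter names: B → C spans 2 letter names → a 2nd
Semitones: B → C# = 2 half-steps
A 2nd of 2 semitones is a major 2nd
= major 2nd


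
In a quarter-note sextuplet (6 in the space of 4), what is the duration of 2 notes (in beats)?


Solution.
Sextuplet: 6 notes occupy the space of 4 quarter notes
Space = 4 × 1 = 4 beats
Each sextuplet note = 4 / 6 = 2/3 beats
2 notes = 2 × 2/3 = 4/3
= 4/3 beats


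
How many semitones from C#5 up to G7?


Working:
Absolute semitone position = octave×12 + chromatic position
C#5: 5×12 + 1 = 61
G7: 7×12 + 7 = 91
Difference = 91 - 61 = 30
= 30 semitones


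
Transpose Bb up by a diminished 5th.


Reasoning:
diminished 5th: 5 letter names, 6 semitones
Letter: B + 4 → F
Pitch: Bb + 6 semitones, spelled as an F → Fb
= Fb
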